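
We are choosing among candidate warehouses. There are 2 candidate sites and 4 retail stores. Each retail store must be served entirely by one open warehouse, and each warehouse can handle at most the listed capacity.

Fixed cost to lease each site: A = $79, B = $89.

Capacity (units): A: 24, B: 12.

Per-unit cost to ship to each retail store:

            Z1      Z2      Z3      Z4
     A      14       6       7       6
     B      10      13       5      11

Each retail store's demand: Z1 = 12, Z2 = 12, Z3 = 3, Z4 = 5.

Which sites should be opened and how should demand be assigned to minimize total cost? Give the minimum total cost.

Minimum total cost: 411

Open {A, B}: Z1→B 10·12=120, Z2→A 6·12=72, Z3→A 7·3=21, Z4→A 6·5=30.
Loads: A carries 20/24, B carries 12/12. Service 243; fixed 168; total 411.
Next best feasible plan costs 478.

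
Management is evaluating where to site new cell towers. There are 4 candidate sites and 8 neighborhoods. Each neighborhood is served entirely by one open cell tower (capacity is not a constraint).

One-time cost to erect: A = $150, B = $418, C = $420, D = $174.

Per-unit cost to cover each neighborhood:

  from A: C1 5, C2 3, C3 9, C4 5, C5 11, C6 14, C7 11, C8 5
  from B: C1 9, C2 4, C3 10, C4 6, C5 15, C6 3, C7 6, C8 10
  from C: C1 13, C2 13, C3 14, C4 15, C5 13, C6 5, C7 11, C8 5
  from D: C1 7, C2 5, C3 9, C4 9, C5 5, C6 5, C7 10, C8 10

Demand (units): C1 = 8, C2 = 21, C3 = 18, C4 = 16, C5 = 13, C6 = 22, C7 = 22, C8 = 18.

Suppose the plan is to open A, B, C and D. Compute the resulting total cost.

Total cost: 1860

Each neighborhood is assigned to its cheapest site among the open ones.
{A, B, C, D}: C1→A 5·8=40, C2→A 3·21=63, C3→A 9·18=162, C4→A 5·16=80, C5→D 5·13=65, C6→B 3·22=66, C7→B 6·22=132, C8→A 5·18=90. Service 698; fixed 1162; total 1860.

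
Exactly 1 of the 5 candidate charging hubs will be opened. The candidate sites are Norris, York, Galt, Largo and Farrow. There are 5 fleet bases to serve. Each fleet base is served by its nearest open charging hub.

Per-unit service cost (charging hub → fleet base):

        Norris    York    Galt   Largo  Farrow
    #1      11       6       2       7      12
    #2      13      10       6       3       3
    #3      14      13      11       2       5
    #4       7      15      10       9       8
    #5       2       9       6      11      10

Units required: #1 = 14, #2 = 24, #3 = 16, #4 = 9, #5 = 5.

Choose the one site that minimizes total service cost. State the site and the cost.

Choose Largo only; total service cost 338.

With exactly 1 open, each fleet base uses its cheapest among the chosen.
{Largo}: #1→Largo 7·14=98, #2→Largo 3·24=72, #3→Largo 2·16=32, #4→Largo 9·9=81, #5→Largo 11·5=55. Service cost 338.
{Farrow}: service cost 442
{Galt}: service cost 468
Among all 5 size-1 choices, {Largo} is lowest.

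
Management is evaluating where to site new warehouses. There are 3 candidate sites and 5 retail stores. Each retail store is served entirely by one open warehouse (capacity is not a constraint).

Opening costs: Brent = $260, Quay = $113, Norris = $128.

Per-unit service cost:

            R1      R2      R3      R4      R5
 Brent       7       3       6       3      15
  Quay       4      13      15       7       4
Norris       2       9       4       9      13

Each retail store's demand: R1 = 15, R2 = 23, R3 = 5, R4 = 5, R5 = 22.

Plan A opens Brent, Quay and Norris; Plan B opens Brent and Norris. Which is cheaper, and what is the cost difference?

Plan A is cheaper by 85.

Plan A: {Brent, Quay, Norris}: R1→Norris 2·15=30, R2→Brent 3·23=69, R3→Norris 4·5=20, R4→Brent 3·5=15, R5→Quay 4·22=88. Service 222; fixed 501; total 723.
Plan B: {Brent, Norris}: R1→Norris 2·15=30, R2→Brent 3·23=69, R3→Norris 4·5=20, R4→Brent 3·5=15, R5→Norris 13·22=286. Service 420; fixed 388; total 808.
Difference: |723 − 808| = 85.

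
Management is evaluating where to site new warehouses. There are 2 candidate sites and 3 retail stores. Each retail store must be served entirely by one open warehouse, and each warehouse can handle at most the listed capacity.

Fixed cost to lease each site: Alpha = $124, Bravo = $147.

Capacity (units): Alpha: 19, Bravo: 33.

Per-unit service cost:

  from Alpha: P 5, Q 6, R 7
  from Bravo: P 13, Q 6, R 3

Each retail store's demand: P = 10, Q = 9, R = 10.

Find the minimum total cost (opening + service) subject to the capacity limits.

Open {Bravo}: P→Bravo 13·10=130, Q→Bravo 6·9=54, R→Bravo 3·10=30.
Loads: Bravo carries 29/33. Service 214; fixed 147; total 361.
Next best feasible plan costs 405.

Minimum total cost: 361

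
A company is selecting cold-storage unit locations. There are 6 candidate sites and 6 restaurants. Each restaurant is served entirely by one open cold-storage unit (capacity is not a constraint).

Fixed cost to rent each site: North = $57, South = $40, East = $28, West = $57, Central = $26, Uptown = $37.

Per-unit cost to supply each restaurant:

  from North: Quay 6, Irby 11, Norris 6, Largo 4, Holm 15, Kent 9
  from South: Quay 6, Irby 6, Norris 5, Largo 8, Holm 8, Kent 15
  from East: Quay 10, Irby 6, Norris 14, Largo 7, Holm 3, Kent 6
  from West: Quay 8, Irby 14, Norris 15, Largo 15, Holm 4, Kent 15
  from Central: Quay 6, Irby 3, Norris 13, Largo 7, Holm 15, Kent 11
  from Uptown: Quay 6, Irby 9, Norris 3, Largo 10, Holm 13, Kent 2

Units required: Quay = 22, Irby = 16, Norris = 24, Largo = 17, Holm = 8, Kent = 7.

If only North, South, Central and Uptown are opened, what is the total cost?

Each restaurant is assigned to its cheapest site among the open ones.
{North, South, Central, Uptown}: Quay→North 6·22=132, Irby→Central 3·16=48, Norris→Uptown 3·24=72, Largo→North 4·17=68, Holm→South 8·8=64, Kent→Uptown 2·7=14. Service 398; fixed 160; total 558.

Total cost: 558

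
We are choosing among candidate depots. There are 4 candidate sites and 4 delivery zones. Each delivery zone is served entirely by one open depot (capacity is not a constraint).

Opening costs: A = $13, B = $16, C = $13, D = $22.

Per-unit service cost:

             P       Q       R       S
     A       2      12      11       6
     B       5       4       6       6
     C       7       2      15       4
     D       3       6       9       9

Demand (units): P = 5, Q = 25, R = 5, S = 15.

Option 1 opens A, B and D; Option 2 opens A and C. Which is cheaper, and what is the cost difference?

Option 2 is cheaper by 80.

Option 1: {A, B, D}: P→A 2·5=10, Q→B 4·25=100, R→B 6·5=30, S→A 6·15=90. Service 230; fixed 51; total 281.
Option 2: {A, C}: P→A 2·5=10, Q→C 2·25=50, R→A 11·5=55, S→C 4·15=60. Service 175; fixed 26; total 201.
Difference: |281 − 201| = 80.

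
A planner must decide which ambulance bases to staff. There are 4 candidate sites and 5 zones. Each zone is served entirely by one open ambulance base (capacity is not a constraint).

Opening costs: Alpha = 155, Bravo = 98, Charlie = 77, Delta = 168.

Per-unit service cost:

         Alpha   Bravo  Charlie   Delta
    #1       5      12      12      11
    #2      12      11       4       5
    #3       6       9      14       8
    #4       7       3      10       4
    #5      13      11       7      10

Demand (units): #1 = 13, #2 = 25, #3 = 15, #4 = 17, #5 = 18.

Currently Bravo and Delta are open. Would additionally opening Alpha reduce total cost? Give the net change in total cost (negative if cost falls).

No — net change +47 (cost rises by 47).

Current service cost with {Bravo, Delta}: 619.
Adding Alpha: each zone re-picks its cheapest; new service cost 511, saving 108.
Extra fixed cost: 155. Net change = 155 − 108 = 47.
(Totals: 885 → 932.)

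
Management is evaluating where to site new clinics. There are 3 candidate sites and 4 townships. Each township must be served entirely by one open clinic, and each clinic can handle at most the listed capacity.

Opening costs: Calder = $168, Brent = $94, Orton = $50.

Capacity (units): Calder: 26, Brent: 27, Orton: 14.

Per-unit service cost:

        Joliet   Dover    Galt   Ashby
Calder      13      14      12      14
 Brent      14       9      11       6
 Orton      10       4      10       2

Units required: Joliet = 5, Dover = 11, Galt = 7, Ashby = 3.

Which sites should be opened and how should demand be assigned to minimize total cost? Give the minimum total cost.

Open {Brent, Orton}: Joliet→Brent 14·5=70, Dover→Orton 4·11=44, Galt→Brent 11·7=77, Ashby→Orton 2·3=6.
Loads: Brent carries 12/27, Orton carries 14/14. Service 197; fixed 144; total 341.
Next best feasible plan costs 353.

Minimum total cost: 341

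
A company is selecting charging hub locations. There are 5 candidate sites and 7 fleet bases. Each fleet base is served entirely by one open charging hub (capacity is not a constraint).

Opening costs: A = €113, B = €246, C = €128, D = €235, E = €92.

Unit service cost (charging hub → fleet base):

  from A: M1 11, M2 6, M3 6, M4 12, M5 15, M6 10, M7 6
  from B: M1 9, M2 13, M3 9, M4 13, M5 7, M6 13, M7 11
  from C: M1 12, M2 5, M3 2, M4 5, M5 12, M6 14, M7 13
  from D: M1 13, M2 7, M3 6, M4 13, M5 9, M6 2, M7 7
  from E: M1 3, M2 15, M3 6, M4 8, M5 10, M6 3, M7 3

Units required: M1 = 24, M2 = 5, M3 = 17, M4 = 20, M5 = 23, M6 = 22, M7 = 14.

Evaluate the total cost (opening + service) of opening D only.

Each fleet base is assigned to its cheapest site among the open ones.
{D}: M1→D 13·24=312, M2→D 7·5=35, M3→D 6·17=102, M4→D 13·20=260, M5→D 9·23=207, M6→D 2·22=44, M7→D 7·14=98. Service 1058; fixed 235; total 1293.

Total cost: 1293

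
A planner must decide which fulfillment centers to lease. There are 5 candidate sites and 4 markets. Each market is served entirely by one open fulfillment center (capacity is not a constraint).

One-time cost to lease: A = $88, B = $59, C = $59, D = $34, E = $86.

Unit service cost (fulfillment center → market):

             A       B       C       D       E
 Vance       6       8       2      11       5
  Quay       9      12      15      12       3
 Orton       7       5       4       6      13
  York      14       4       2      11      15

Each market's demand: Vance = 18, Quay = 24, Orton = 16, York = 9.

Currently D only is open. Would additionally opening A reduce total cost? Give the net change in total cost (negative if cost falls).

Yes — net change −74 (cost falls by 74).

Current service cost with {D}: 681.
Adding A: each market re-picks its cheapest; new service cost 519, saving 162.
Extra fixed cost: 88. Net change = 88 − 162 = -74.
(Totals: 715 → 641.)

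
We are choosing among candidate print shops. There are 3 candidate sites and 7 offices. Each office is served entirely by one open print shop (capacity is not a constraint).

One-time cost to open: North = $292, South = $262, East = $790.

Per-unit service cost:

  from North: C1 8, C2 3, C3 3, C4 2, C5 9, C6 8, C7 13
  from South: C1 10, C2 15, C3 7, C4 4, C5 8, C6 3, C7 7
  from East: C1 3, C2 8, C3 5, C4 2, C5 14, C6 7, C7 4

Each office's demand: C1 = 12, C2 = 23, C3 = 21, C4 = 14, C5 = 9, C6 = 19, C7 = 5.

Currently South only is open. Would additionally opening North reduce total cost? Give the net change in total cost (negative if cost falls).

Current service cost with {South}: 832.
Adding North: each office re-picks its cheapest; new service cost 420, saving 412.
Extra fixed cost: 292. Net change = 292 − 412 = -120.
(Totals: 1094 → 974.)

Yes — net change −120 (cost falls by 120).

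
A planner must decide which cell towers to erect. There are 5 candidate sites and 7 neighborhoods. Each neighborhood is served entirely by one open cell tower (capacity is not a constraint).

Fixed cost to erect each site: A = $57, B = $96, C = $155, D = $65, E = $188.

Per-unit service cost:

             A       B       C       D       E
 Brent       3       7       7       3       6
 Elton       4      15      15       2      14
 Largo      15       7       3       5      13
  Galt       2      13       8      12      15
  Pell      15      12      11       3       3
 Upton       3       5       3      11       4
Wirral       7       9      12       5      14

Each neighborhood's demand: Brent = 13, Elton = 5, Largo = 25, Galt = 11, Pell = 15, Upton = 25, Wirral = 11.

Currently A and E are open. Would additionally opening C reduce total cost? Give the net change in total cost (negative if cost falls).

Yes — net change −95 (cost falls by 95).

Current service cost with {A, E}: 603.
Adding C: each neighborhood re-picks its cheapest; new service cost 353, saving 250.
Extra fixed cost: 155. Net change = 155 − 250 = -95.
(Totals: 848 → 753.)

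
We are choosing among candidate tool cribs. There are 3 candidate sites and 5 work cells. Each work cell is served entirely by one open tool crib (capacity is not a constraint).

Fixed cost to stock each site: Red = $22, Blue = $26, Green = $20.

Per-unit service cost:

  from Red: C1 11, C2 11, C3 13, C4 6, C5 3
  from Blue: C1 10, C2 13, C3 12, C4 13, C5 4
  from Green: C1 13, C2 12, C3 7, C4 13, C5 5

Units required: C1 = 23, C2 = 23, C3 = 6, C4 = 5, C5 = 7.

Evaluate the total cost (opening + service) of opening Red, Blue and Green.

Each work cell is assigned to its cheapest site among the open ones.
{Red, Blue, Green}: C1→Blue 10·23=230, C2→Red 11·23=253, C3→Green 7·6=42, C4→Red 6·5=30, C5→Red 3·7=21. Service 576; fixed 68; total 644.

Total cost: 644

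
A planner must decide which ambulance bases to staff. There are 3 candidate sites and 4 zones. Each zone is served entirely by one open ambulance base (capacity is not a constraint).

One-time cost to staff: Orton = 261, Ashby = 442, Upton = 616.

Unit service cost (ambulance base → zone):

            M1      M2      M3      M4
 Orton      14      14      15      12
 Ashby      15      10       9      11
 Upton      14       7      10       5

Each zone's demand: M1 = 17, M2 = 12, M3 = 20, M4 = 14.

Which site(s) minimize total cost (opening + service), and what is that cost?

Open Orton only; minimum total cost 1135.

For any fixed open set, each zone goes to its cheapest open site; total = fixed + service.
{Orton}: M1→Orton 14·17=238, M2→Orton 14·12=168, M3→Orton 15·20=300, M4→Orton 12·14=168. Service 874; fixed 261; total 1135.
{Ashby}: M1→Ashby 15·17=255, M2→Ashby 10·12=120, M3→Ashby 9·20=180, M4→Ashby 11·14=154. Service 709; fixed 442; total 1151.
{Upton}: M1→Upton 14·17=238, M2→Upton 7·12=84, M3→Upton 10·20=200, M4→Upton 5·14=70. Service 592; fixed 616; total 1208.
{Orton, Ashby, Upton}: service 572 + fixed 1319 = 1891
(All 7 nonempty subsets were checked; Orton only is lowest.)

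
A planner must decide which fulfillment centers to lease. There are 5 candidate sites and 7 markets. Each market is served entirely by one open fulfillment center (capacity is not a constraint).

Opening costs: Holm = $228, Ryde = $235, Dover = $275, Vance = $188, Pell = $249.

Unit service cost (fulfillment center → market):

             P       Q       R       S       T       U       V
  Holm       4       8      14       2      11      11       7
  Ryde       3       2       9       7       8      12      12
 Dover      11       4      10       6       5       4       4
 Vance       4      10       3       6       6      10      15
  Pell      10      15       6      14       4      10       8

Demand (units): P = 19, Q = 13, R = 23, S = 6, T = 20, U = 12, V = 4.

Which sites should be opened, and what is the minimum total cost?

For any fixed open set, each market goes to its cheapest open site; total = fixed + service.
{Vance}: P→Vance 4·19=76, Q→Vance 10·13=130, R→Vance 3·23=69, S→Vance 6·6=36, T→Vance 6·20=120, U→Vance 10·12=120, V→Vance 15·4=60. Service 611; fixed 188; total 799.
{Dover, Vance}: service 397 + fixed 463 = 860
{Ryde, Vance}: service 476 + fixed 423 = 899
{Holm, Ryde, Dover, Vance, Pell}: service 308 + fixed 1175 = 1483
No other subset beats 799.

Open Vance only; minimum total cost 799.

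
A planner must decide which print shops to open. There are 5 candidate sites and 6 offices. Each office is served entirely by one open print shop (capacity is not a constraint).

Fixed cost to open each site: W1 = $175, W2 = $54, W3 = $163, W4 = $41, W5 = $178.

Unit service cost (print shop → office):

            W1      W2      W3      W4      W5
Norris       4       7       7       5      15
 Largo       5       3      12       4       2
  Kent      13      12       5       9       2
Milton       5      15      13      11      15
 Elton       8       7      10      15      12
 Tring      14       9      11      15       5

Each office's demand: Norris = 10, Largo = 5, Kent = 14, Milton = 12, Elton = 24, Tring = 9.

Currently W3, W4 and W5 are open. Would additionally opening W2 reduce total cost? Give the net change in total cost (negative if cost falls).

Current service cost with {W3, W4, W5}: 505.
Adding W2: each office re-picks its cheapest; new service cost 433, saving 72.
Extra fixed cost: 54. Net change = 54 − 72 = -18.
(Totals: 887 → 869.)

Yes — net change −18 (cost falls by 18).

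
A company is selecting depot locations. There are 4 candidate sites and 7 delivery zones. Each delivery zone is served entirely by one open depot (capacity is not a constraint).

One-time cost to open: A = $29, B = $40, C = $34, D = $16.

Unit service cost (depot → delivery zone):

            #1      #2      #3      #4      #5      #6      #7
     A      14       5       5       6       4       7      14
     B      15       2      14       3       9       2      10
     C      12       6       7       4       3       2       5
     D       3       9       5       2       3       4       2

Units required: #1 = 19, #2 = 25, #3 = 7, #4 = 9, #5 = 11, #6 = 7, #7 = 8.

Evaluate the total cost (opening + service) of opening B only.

Total cost: 693

Each delivery zone is assigned to its cheapest site among the open ones.
{B}: #1→B 15·19=285, #2→B 2·25=50, #3→B 14·7=98, #4→B 3·9=27, #5→B 9·11=99, #6→B 2·7=14, #7→B 10·8=80. Service 653; fixed 40; total 693.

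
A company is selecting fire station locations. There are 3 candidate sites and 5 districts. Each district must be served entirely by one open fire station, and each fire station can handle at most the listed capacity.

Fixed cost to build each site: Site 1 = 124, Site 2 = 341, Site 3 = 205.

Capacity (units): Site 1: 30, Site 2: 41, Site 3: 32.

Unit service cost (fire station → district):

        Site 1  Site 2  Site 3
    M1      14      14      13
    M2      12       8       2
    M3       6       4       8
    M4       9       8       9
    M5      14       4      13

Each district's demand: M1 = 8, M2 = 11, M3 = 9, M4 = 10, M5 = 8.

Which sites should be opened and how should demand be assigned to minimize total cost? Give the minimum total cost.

Open {Site 1, Site 3}: M1→Site 3 13·8=104, M2→Site 3 2·11=22, M3→Site 1 6·9=54, M4→Site 1 9·10=90, M5→Site 3 13·8=104.
Loads: Site 1 carries 19/30, Site 3 carries 27/32. Service 374; fixed 329; total 703.
Next best feasible plan costs 711.

Minimum total cost: 703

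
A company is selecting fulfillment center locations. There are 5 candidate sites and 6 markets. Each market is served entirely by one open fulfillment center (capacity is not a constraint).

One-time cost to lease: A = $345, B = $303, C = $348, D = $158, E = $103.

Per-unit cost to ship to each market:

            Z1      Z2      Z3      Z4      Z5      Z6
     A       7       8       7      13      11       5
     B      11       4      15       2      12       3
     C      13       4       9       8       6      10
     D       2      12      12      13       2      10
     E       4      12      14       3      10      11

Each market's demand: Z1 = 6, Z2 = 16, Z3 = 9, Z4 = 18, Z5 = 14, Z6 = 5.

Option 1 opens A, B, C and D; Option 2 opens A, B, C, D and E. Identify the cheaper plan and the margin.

Option 1 is cheaper by 103.

Option 1: {A, B, C, D}: Z1→D 2·6=12, Z2→B 4·16=64, Z3→A 7·9=63, Z4→B 2·18=36, Z5→D 2·14=28, Z6→B 3·5=15. Service 218; fixed 1154; total 1372.
Option 2: {A, B, C, D, E}: Z1→D 2·6=12, Z2→B 4·16=64, Z3→A 7·9=63, Z4→B 2·18=36, Z5→D 2·14=28, Z6→B 3·5=15. Service 218; fixed 1257; total 1475.
Difference: |1372 − 1475| = 103.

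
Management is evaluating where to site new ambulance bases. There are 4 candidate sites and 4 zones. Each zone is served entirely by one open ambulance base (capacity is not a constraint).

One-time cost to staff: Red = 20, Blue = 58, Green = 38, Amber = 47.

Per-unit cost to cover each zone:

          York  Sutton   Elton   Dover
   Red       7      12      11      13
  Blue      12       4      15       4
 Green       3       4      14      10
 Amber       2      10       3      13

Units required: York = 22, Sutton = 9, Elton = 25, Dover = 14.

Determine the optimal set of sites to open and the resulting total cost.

Open Blue and Amber; minimum total cost 316.

For any fixed open set, each zone goes to its cheapest open site; total = fixed + service.
{Blue, Amber}: York→Amber 2·22=44, Sutton→Blue 4·9=36, Elton→Amber 3·25=75, Dover→Blue 4·14=56. Service 211; fixed 105; total 316.
{Red, Blue, Amber}: York→Amber 2·22=44, Sutton→Blue 4·9=36, Elton→Amber 3·25=75, Dover→Blue 4·14=56. Service 211; fixed 125; total 336.
{Blue, Green, Amber}: service 211 + fixed 143 = 354
{Red, Blue, Green, Amber}: service 211 + fixed 163 = 374
No other subset beats 316.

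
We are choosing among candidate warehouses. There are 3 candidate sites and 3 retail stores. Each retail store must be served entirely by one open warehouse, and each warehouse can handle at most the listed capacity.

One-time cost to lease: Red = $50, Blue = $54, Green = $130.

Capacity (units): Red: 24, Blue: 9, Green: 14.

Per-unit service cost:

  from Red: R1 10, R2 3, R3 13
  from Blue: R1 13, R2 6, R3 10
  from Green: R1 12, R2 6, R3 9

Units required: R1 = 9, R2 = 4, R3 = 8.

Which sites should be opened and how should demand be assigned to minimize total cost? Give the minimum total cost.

Minimum total cost: 256

Open {Red}: R1→Red 10·9=90, R2→Red 3·4=12, R3→Red 13·8=104.
Loads: Red carries 21/24. Service 206; fixed 50; total 256.
Next best feasible plan costs 286.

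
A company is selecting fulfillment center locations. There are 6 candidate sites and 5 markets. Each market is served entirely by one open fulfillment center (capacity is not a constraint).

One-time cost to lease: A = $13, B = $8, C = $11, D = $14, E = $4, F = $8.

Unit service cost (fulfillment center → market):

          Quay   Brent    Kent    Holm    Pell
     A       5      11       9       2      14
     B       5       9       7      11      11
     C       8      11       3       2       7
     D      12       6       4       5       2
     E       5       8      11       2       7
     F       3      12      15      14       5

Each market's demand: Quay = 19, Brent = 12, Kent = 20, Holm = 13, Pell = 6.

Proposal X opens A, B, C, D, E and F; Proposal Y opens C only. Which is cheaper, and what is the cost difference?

Proposal X: {A, B, C, D, E, F}: Quay→F 3·19=57, Brent→D 6·12=72, Kent→C 3·20=60, Holm→A 2·13=26, Pell→D 2·6=12. Service 227; fixed 58; total 285.
Proposal Y: {C}: Quay→C 8·19=152, Brent→C 11·12=132, Kent→C 3·20=60, Holm→C 2·13=26, Pell→C 7·6=42. Service 412; fixed 11; total 423.
Difference: |285 − 423| = 138.

Proposal X is cheaper by 138.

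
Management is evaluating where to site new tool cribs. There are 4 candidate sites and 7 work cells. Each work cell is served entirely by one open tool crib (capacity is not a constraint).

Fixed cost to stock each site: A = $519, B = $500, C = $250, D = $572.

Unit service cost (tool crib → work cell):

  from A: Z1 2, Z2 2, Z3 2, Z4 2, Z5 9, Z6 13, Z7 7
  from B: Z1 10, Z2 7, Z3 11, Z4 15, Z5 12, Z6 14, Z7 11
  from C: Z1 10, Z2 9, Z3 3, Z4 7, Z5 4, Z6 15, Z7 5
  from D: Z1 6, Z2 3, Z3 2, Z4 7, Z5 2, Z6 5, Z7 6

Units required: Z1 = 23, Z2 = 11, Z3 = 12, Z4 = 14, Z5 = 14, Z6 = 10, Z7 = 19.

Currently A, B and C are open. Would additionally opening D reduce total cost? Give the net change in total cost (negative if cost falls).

No — net change +464 (cost rises by 464).

Current service cost with {A, B, C}: 401.
Adding D: each work cell re-picks its cheapest; new service cost 293, saving 108.
Extra fixed cost: 572. Net change = 572 − 108 = 464.
(Totals: 1670 → 2134.)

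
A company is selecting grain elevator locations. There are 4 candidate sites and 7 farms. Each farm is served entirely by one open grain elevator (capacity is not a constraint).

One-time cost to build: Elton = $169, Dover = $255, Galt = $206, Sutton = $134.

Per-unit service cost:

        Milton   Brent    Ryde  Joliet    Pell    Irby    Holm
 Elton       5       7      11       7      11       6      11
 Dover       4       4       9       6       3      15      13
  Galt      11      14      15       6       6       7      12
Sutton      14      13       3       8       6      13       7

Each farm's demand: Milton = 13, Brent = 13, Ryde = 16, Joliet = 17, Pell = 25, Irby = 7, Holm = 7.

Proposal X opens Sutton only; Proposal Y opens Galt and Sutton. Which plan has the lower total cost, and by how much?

Proposal X: {Sutton}: Milton→Sutton 14·13=182, Brent→Sutton 13·13=169, Ryde→Sutton 3·16=48, Joliet→Sutton 8·17=136, Pell→Sutton 6·25=150, Irby→Sutton 13·7=91, Holm→Sutton 7·7=49. Service 825; fixed 134; total 959.
Proposal Y: {Galt, Sutton}: Milton→Galt 11·13=143, Brent→Sutton 13·13=169, Ryde→Sutton 3·16=48, Joliet→Galt 6·17=102, Pell→Galt 6·25=150, Irby→Galt 7·7=49, Holm→Sutton 7·7=49. Service 710; fixed 340; total 1050.
Difference: |959 − 1050| = 91.

Proposal X is cheaper by 91.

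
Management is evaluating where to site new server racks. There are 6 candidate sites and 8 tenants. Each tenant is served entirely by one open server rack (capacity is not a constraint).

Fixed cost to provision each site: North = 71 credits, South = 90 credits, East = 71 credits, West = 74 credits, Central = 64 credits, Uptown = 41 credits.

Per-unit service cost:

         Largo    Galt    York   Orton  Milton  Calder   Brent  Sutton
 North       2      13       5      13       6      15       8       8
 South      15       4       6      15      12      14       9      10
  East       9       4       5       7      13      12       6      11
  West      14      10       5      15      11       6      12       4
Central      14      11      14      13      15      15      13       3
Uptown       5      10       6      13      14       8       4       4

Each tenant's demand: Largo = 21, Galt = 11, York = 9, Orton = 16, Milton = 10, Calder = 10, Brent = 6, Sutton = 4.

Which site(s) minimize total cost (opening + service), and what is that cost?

For any fixed open set, each tenant goes to its cheapest open site; total = fixed + service.
{North, East, Uptown}: Largo→North 2·21=42, Galt→East 4·11=44, York→North 5·9=45, Orton→East 7·16=112, Milton→North 6·10=60, Calder→Uptown 8·10=80, Brent→Uptown 4·6=24, Sutton→Uptown 4·4=16. Service 423; fixed 183; total 606.
{North, East, West}: service 415 + fixed 216 = 631
{North, East}: service 491 + fixed 142 = 633
{North, South, East, West, Central, Uptown}: Largo→North 2·21=42, Galt→South 4·11=44, York→North 5·9=45, Orton→East 7·16=112, Milton→North 6·10=60, Calder→West 6·10=60, Brent→Uptown 4·6=24, Sutton→Central 3·4=12. Service 399; fixed 411; total 810.
No other subset beats 606.

Open North, East and Uptown; minimum total cost 606.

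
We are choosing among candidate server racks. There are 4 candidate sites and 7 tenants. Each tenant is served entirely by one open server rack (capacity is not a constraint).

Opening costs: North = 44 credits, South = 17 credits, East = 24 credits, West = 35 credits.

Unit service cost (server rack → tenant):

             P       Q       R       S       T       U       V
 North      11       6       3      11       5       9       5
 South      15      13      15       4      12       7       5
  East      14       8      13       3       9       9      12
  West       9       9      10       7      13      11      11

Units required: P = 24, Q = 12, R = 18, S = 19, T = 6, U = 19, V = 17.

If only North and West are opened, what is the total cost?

Total cost: 840

Each tenant is assigned to its cheapest site among the open ones.
{North, West}: P→West 9·24=216, Q→North 6·12=72, R→North 3·18=54, S→West 7·19=133, T→North 5·6=30, U→North 9·19=171, V→North 5·17=85. Service 761; fixed 79; total 840.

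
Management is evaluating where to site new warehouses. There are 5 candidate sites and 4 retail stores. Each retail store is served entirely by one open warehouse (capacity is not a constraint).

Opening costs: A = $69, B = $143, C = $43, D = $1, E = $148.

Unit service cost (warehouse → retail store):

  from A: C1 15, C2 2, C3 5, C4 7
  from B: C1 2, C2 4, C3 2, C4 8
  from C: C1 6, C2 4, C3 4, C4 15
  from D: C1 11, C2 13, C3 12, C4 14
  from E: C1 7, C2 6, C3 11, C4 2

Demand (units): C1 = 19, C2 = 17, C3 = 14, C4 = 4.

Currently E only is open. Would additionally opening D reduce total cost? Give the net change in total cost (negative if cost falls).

Current service cost with {E}: 397.
Adding D: each retail store re-picks its cheapest; new service cost 397, saving 0.
Extra fixed cost: 1. Net change = 1 − 0 = 1.
(Totals: 545 → 546.)

No — net change +1 (cost rises by 1).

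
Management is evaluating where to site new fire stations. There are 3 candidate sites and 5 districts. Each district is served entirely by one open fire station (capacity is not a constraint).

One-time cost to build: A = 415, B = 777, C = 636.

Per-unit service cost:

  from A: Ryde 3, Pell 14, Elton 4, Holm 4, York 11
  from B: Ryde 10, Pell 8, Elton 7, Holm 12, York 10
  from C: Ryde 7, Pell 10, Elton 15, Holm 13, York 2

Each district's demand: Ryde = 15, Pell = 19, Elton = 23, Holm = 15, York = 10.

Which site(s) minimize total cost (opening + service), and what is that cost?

For any fixed open set, each district goes to its cheapest open site; total = fixed + service.
{A}: Ryde→A 3·15=45, Pell→A 14·19=266, Elton→A 4·23=92, Holm→A 4·15=60, York→A 11·10=110. Service 573; fixed 415; total 988.
{A, C}: service 407 + fixed 1051 = 1458
{C}: service 855 + fixed 636 = 1491
{A, B, C}: service 369 + fixed 1828 = 2197
No other subset beats 988.

Open A only; minimum total cost 988.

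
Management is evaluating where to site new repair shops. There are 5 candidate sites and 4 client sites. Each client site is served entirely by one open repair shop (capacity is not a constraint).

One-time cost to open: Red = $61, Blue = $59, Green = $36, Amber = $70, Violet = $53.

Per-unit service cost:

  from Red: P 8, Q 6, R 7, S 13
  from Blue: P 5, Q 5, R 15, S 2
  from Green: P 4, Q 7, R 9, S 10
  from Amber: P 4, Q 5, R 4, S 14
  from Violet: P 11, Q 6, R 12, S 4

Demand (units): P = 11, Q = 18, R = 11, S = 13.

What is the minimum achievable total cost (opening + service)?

Minimum total cost: 333

For any fixed open set, each client site goes to its cheapest open site; total = fixed + service.
{Blue, Amber}: P→Amber 4·11=44, Q→Blue 5·18=90, R→Amber 4·11=44, S→Blue 2·13=26. Service 204; fixed 129; total 333.
{Amber, Violet}: P→Amber 4·11=44, Q→Amber 5·18=90, R→Amber 4·11=44, S→Violet 4·13=52. Service 230; fixed 123; total 353.
{Blue, Green}: service 259 + fixed 95 = 354
{Red, Blue, Green, Amber, Violet}: service 204 + fixed 279 = 483
No other subset beats 333.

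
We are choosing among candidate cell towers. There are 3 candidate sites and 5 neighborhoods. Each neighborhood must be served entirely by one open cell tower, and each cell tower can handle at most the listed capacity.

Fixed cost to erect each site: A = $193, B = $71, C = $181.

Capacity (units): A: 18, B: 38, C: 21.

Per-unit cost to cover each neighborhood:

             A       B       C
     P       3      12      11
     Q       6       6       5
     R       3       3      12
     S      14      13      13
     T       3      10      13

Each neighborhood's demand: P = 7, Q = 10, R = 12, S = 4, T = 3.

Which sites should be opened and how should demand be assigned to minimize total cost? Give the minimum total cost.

Open {B}: P→B 12·7=84, Q→B 6·10=60, R→B 3·12=36, S→B 13·4=52, T→B 10·3=30.
Loads: B carries 36/38. Service 262; fixed 71; total 333.
Next best feasible plan costs 442.

Minimum total cost: 333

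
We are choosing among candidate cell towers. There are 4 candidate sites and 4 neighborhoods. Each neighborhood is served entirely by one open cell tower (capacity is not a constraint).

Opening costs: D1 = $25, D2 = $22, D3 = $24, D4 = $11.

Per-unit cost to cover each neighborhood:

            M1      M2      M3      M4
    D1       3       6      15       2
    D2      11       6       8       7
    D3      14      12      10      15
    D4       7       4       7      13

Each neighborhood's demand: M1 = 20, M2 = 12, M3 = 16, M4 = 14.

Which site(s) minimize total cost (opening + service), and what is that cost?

For any fixed open set, each neighborhood goes to its cheapest open site; total = fixed + service.
{D1, D4}: M1→D1 3·20=60, M2→D4 4·12=48, M3→D4 7·16=112, M4→D1 2·14=28. Service 248; fixed 36; total 284.
{D1, D2, D4}: M1→D1 3·20=60, M2→D4 4·12=48, M3→D4 7·16=112, M4→D1 2·14=28. Service 248; fixed 58; total 306.
{D1, D3, D4}: M1→D1 3·20=60, M2→D4 4·12=48, M3→D4 7·16=112, M4→D1 2·14=28. Service 248; fixed 60; total 308.
{D1, D2, D3, D4}: M1→D1 3·20=60, M2→D4 4·12=48, M3→D4 7·16=112, M4→D1 2·14=28. Service 248; fixed 82; total 330.
(All 15 nonempty subsets were checked; D1 and D4 is lowest.)

Open D1 and D4; minimum total cost 284.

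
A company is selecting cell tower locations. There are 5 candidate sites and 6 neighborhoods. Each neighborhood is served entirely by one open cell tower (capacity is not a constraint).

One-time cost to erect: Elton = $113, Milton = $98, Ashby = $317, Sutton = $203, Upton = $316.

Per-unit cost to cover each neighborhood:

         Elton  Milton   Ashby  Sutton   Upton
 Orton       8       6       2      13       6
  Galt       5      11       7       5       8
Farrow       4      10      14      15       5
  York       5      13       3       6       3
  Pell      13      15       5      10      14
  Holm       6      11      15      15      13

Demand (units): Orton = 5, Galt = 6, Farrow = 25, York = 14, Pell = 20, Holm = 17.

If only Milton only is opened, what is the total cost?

Each neighborhood is assigned to its cheapest site among the open ones.
{Milton}: Orton→Milton 6·5=30, Galt→Milton 11·6=66, Farrow→Milton 10·25=250, York→Milton 13·14=182, Pell→Milton 15·20=300, Holm→Milton 11·17=187. Service 1015; fixed 98; total 1113.

Total cost: 1113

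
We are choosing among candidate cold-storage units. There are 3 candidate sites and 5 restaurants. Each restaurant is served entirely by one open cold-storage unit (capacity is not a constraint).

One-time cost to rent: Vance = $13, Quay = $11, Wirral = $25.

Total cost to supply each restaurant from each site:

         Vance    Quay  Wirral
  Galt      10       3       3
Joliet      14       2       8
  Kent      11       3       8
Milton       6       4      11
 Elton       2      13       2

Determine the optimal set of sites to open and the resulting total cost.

For any fixed open set, each restaurant goes to its cheapest open site; total = fixed + service.
{Quay}: Galt→Quay 3, Joliet→Quay 2, Kent→Quay 3, Milton→Quay 4, Elton→Quay 13. Service 25; fixed 11; total 36.
{Vance, Quay}: service 14 + fixed 24 = 38
{Quay, Wirral}: service 14 + fixed 36 = 50
{Vance, Quay, Wirral}: service 14 + fixed 49 = 63
No other subset beats 36.

Open Quay only; minimum total cost 36.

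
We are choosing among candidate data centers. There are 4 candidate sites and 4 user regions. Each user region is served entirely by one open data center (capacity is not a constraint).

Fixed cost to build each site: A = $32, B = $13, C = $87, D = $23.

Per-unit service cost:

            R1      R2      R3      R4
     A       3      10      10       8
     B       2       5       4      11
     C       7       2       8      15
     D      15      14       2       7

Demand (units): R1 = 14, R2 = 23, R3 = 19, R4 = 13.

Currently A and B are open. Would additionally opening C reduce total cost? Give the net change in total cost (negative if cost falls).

No — net change +18 (cost rises by 18).

Current service cost with {A, B}: 323.
Adding C: each user region re-picks its cheapest; new service cost 254, saving 69.
Extra fixed cost: 87. Net change = 87 − 69 = 18.
(Totals: 368 → 386.)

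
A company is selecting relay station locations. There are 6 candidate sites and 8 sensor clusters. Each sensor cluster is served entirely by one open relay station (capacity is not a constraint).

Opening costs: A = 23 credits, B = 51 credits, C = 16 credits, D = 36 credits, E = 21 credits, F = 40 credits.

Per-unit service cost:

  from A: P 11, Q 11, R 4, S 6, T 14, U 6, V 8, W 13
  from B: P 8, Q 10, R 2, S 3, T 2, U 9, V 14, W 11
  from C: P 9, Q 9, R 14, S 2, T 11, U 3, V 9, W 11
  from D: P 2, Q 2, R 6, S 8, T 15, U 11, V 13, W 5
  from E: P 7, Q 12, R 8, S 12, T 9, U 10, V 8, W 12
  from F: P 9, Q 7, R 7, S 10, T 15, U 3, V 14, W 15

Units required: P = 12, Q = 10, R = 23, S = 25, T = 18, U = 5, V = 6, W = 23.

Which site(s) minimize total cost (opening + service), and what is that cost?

Open B, C and D; minimum total cost 463.

For any fixed open set, each sensor cluster goes to its cheapest open site; total = fixed + service.
{B, C, D}: P→D 2·12=24, Q→D 2·10=20, R→B 2·23=46, S→C 2·25=50, T→B 2·18=36, U→C 3·5=15, V→C 9·6=54, W→D 5·23=115. Service 360; fixed 103; total 463.
{B, C, D, E}: service 354 + fixed 124 = 478
{A, B, C, D}: service 354 + fixed 126 = 480
{A, B, C, D, E, F}: service 354 + fixed 187 = 541
No other subset beats 463.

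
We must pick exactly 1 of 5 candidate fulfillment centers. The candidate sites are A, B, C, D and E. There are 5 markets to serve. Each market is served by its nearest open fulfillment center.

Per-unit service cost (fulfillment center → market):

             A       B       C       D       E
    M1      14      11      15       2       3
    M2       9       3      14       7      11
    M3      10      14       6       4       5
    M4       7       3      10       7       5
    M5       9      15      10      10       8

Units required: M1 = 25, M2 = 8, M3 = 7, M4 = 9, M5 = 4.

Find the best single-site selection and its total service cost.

With exactly 1 open, each market uses its cheapest among the chosen.
{D}: M1→D 2·25=50, M2→D 7·8=56, M3→D 4·7=28, M4→D 7·9=63, M5→D 10·4=40. Service cost 237.
{E}: service cost 275
{B}: service cost 484
Among all 5 size-1 choices, {D} is lowest.

Choose D only; total service cost 237.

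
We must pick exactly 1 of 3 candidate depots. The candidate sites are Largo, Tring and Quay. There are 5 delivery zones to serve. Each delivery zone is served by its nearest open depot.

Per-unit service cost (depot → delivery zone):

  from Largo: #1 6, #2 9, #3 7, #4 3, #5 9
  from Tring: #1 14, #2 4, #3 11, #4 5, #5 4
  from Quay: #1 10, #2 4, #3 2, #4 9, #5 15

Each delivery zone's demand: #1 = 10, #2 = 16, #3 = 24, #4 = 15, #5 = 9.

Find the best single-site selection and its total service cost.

With exactly 1 open, each delivery zone uses its cheapest among the chosen.
{Quay}: #1→Quay 10·10=100, #2→Quay 4·16=64, #3→Quay 2·24=48, #4→Quay 9·15=135, #5→Quay 15·9=135. Service cost 482.
{Largo}: service cost 498
{Tring}: service cost 579
Among all 3 size-1 choices, {Quay} is lowest.

Choose Quay only; total service cost 482.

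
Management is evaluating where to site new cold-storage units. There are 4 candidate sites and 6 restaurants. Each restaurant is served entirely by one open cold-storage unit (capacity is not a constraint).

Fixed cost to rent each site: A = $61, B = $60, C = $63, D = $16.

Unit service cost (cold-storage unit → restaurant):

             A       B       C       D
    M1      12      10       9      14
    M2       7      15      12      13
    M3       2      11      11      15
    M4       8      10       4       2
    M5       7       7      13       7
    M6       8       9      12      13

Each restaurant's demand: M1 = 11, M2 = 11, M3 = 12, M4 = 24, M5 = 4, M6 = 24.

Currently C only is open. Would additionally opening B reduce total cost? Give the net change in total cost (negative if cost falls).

Current service cost with {C}: 799.
Adding B: each restaurant re-picks its cheapest; new service cost 703, saving 96.
Extra fixed cost: 60. Net change = 60 − 96 = -36.
(Totals: 862 → 826.)

Yes — net change −36 (cost falls by 36).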